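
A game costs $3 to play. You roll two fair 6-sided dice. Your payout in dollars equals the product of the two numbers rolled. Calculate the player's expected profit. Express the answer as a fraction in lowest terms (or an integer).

Distribution of the product of the two numbers rolled: 1 w.p. 1/36, 2 w.p. 1/18, 3 w.p. 1/18, 4 w.p. 1/12, 5 w.p. 1/18, 6 w.p. 1/9, …
E[payout] = (1/36)·1 + (1/18)·2 + (1/18)·3 + (1/12)·4 + (1/18)·5 + (1/9)·6 + (1/18)·8 + (1/36)·9 + (1/18)·10 + (1/9)·12 + (1/18)·15 + (1/36)·16 + (1/18)·18 + (1/18)·20 + (1/18)·24 + (1/36)·25 + (1/18)·30 + (1/36)·36 = 49/4
Expected profit = 49/4 − 3 = 37/4

37/4 dollars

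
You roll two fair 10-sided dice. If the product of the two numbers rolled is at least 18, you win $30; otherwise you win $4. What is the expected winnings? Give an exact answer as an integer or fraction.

503/25 dollars

E[payout] = (19/50)·4 + (31/50)·30 = 503/25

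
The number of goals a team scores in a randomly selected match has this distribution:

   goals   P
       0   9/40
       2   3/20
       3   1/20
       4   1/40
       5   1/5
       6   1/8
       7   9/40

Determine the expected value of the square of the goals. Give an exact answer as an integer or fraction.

879/40

E[X²] = (9/40)·0 + (3/20)·4 + (1/20)·9 + (1/40)·16 + (1/5)·25 + (1/8)·36 + (9/40)·49
     = 879/40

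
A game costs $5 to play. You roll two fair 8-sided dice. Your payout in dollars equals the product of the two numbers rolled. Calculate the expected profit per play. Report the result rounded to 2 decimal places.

$15.25

Distribution of the product of the two numbers rolled: 1 w.p. 1/64, 2 w.p. 1/32, 3 w.p. 1/32, 4 w.p. 3/64, 5 w.p. 1/32, 6 w.p. 1/16, …
E[payout] = (1/64)·1 + (1/32)·2 + (1/32)·3 + (3/64)·4 + (1/32)·5 + (1/16)·6 + (1/32)·7 + (1/16)·8 + (1/64)·9 + (1/32)·10 + (1/16)·12 + (1/32)·14 + (1/32)·15 + (3/64)·16 + (1/32)·18 + (1/32)·20 + (1/32)·21 + (1/16)·24 + (1/64)·25 + (1/32)·28 + (1/32)·30 + (1/32)·32 + (1/32)·35 + (1/64)·36 + (1/32)·40 + (1/32)·42 + (1/32)·48 + (1/64)·49 + (1/32)·56 + (1/64)·64 = 81/4
Expected profit = 81/4 − 5 = 61/4 ≈ $15.25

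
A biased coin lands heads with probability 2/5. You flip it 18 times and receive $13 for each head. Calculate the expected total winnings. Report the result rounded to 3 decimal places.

$93.600

E[#heads] = 18·2/5 = 36/5 (linearity over flips).
E[winnings] = 13·36/5 = 468/5.
≈ 93.600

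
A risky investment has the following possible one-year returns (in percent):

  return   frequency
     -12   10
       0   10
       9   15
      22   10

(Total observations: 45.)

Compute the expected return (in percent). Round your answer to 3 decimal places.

Total = 45, so P(return=-12) = 10/45, etc.
E[X] = (2/9)·(-12) + (2/9)·0 + (1/3)·9 + (2/9)·22
     = 47/9 ≈ 5.222

5.222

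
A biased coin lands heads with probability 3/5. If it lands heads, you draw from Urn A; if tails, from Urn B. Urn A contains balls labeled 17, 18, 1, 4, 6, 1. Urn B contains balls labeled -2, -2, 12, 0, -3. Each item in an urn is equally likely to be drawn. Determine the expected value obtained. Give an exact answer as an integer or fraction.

E[X | Urn A] = (17 + 18 + 1 + 4 + 6 + 1)/6 = 47/6
E[X | Urn B] = (-2 − 2 + 12 + 0 − 3)/5 = 1
E[X] = (3/5)·47/6 + (2/5)·1 = 51/10

51/10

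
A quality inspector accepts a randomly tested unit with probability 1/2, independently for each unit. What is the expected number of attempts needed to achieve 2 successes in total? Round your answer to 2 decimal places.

By linearity (sum of 2 independent geometric waits), E[trials] = 2/p = 2/(1/2) = 4.
≈ 4.00

4.00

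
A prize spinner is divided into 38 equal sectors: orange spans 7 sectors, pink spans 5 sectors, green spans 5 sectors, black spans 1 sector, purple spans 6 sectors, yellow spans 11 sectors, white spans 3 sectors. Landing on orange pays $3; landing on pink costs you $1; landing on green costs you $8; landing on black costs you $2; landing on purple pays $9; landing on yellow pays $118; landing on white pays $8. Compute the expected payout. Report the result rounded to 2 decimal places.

$35.53

E[payout] = (7/38)·3 + (5/38)·(-1) + (5/38)·(-8) + (1/38)·(-2) + (6/38)·9 + (11/38)·118 + (3/38)·8 = 675/19
≈ $35.53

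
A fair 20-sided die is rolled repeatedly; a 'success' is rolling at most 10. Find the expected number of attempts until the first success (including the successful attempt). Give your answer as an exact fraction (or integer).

For a geometric distribution, E[trials] = 1/p = 1/(1/2) = 2.

2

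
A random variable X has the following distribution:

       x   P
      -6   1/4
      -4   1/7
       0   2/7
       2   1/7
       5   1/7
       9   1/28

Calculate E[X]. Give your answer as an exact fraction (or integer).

E[X] = (1/4)·(-6) + (1/7)·(-4) + (2/7)·0 + (1/7)·2 + (1/7)·5 + (1/28)·9
     = -3/4

-3/4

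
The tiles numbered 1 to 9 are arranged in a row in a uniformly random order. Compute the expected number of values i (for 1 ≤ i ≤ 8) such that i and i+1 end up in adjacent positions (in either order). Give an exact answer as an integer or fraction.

16/9

For each i ∈ {1,…,8}, let Xᵢ = 1 if i and i+1 are adjacent. P(Xᵢ=1) = 2·(9−1)!/9! = 2/9.
By linearity, E[ΣXᵢ] = (8)·(2/9) = 16/9.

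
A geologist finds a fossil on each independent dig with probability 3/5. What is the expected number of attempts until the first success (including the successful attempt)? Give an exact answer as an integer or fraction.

For a geometric distribution, E[trials] = 1/p = 1/(3/5) = 5/3.

5/3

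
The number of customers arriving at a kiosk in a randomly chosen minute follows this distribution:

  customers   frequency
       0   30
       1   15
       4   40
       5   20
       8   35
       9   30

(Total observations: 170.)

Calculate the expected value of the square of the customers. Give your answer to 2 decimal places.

34.26

Total = 170, so P(customers=0) = 30/170, etc.
E[X²] = (3/17)·0 + (3/34)·1 + (4/17)·16 + (2/17)·25 + (7/34)·64 + (3/17)·81
     = 1165/34 ≈ 34.26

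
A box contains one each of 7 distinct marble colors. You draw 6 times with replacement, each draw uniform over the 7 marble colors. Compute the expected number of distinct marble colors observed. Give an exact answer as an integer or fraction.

Let Xⱼ=1 if type j appears at least once. P(Xⱼ=1) = 1 − ((7−1)/7)^6 = 70993/117649.
E[#distinct] = 7·70993/117649 = 70993/16807.

70993/16807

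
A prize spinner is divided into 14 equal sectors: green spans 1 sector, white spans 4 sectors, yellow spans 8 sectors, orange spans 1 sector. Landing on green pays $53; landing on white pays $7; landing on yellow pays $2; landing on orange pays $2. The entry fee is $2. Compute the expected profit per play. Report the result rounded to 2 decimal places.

E[payout] = (1/14)·53 + (4/14)·7 + (8/14)·2 + (1/14)·2 = 99/14
Expected profit = 99/14 − 2 = 71/14 ≈ $5.07

$5.07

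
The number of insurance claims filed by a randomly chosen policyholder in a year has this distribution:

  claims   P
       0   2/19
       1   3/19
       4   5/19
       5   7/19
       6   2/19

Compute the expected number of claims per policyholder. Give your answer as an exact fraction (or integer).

70/19

E[X] = (2/19)·0 + (3/19)·1 + (5/19)·4 + (7/19)·5 + (2/19)·6
     = 70/19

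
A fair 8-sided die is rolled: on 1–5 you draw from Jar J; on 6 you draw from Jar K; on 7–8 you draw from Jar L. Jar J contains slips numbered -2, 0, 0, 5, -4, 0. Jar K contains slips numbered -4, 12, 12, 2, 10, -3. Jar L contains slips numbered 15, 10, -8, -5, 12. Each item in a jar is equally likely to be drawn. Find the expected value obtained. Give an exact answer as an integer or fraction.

17/10

E[X | Jar J] = (-2 + 0 + 0 + 5 − 4 + 0)/6 = -1/6
E[X | Jar K] = (-4 + 12 + 12 + 2 + 10 − 3)/6 = 29/6
E[X | Jar L] = (15 + 10 − 8 − 5 + 12)/5 = 24/5
E[X] = (5/8)·(-1/6) + (1/8)·29/6 + (1/4)·24/5 = 17/10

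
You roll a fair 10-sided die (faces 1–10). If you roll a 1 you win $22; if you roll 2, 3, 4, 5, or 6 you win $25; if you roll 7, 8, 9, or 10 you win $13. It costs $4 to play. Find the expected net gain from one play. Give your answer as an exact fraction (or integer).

E[payout] = (2/5)·13 + (1/10)·22 + (1/2)·25 = 199/10
Expected profit = 199/10 − 4 = 159/10

159/10 dollars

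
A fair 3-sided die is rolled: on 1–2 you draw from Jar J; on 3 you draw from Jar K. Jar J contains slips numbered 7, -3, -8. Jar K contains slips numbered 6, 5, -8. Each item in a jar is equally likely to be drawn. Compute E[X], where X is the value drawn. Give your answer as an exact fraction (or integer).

E[X | Jar J] = (7 − 3 − 8)/3 = -4/3
E[X | Jar K] = (6 + 5 − 8)/3 = 1
E[X] = (2/3)·(-4/3) + (1/3)·1 = -5/9

-5/9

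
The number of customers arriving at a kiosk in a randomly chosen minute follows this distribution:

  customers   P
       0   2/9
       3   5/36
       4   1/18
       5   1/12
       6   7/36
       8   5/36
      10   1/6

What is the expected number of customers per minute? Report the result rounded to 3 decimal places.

E[X] = (2/9)·0 + (5/36)·3 + (1/18)·4 + (1/12)·5 + (7/36)·6 + (5/36)·8 + (1/6)·10
     = 5 ≈ 5.000

5.000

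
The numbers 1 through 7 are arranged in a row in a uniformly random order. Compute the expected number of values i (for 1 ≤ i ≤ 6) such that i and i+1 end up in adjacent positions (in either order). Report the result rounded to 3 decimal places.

1.714

For each i ∈ {1,…,6}, let Xᵢ = 1 if i and i+1 are adjacent. P(Xᵢ=1) = 2·(7−1)!/7! = 2/7.
By linearity, E[ΣXᵢ] = (6)·(2/7) = 12/7.
≈ 1.714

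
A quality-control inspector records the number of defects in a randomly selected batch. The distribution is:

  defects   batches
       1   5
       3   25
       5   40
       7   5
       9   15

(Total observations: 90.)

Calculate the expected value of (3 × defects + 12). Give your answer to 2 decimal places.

Total = 90, so P(defects=1) = 5/90, etc.
E[3x+12] = (1/18)·15 + (5/18)·21 + (4/9)·27 + (1/18)·33 + (1/6)·39
     = 27 ≈ 27.00

27.00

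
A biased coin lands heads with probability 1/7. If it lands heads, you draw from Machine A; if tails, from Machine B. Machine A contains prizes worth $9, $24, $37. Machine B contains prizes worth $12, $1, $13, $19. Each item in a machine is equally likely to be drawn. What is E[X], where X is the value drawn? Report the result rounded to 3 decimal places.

$12.976

E[X | Machine A] = (9 + 24 + 37)/3 = 70/3
E[X | Machine B] = (12 + 1 + 13 + 19)/4 = 45/4
E[X] = (1/7)·70/3 + (6/7)·45/4 = 545/42 ≈ 12.976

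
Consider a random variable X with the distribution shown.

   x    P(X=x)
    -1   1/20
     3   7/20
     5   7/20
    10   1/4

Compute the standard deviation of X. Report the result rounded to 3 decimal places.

E[X] = 21/4, E[X²] = 739/20
Var(X) = E[X²] − (E[X])² = 739/20 − 441/16 = 751/80
SD(X) = √(751/80) ≈ 3.064

3.064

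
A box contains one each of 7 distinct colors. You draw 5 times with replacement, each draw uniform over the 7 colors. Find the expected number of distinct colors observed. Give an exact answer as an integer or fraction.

9031/2401

Let Xⱼ=1 if type j appears at least once. P(Xⱼ=1) = 1 − ((7−1)/7)^5 = 9031/16807.
E[#distinct] = 7·9031/16807 = 9031/2401.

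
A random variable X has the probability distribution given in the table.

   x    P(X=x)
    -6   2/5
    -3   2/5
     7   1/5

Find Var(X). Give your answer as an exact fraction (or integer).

E[X] = (2/5)·(-6) + (2/5)·(-3) + (1/5)·7 = -11/5
E[X²] = (2/5)·36 + (2/5)·9 + (1/5)·49 = 139/5
Var(X) = 139/5 − (-11/5)² = 574/25

574/25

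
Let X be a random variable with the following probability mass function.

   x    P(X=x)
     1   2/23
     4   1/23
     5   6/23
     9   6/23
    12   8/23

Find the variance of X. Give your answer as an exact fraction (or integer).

E[X] = (2/23)·1 + (1/23)·4 + (6/23)·5 + (6/23)·9 + (8/23)·12 = 186/23
E[X²] = (2/23)·1 + (1/23)·16 + (6/23)·25 + (6/23)·81 + (8/23)·144 = 1806/23
Var(X) = 1806/23 − (186/23)² = 6942/529

6942/529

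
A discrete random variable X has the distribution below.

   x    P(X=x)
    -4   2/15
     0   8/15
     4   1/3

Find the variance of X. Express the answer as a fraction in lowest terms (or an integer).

512/75

E[X] = (2/15)·(-4) + (8/15)·0 + (1/3)·4 = 4/5
E[X²] = (2/15)·16 + (8/15)·0 + (1/3)·16 = 112/15
Var(X) = 112/15 − (4/5)² = 512/75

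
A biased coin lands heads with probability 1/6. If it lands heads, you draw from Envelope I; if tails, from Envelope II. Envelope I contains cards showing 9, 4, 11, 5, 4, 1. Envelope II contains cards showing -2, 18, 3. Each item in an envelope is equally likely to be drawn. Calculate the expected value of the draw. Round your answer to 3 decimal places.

E[X | Envelope I] = (9 + 4 + 11 + 5 + 4 + 1)/6 = 17/3
E[X | Envelope II] = (-2 + 18 + 3)/3 = 19/3
E[X] = (1/6)·17/3 + (5/6)·19/3 = 56/9 ≈ 6.222

6.222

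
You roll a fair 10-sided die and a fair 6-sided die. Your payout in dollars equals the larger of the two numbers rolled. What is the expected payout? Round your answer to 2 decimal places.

$6.08

Distribution of the larger of the two numbers rolled: 1 w.p. 1/60, 2 w.p. 1/20, 3 w.p. 1/12, 4 w.p. 7/60, 5 w.p. 3/20, 6 w.p. 11/60, …
E[payout] = (1/60)·1 + (1/20)·2 + (1/12)·3 + (7/60)·4 + (3/20)·5 + (11/60)·6 + (1/10)·7 + (1/10)·8 + (1/10)·9 + (1/10)·10 = 73/12
≈ $6.08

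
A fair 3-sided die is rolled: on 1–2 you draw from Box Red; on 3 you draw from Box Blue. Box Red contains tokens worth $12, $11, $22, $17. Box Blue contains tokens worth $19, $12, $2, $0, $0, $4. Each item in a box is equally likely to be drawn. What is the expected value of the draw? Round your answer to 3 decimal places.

E[X | Box Red] = (12 + 11 + 22 + 17)/4 = 31/2
E[X | Box Blue] = (19 + 12 + 2 + 0 + 0 + 4)/6 = 37/6
E[X] = (2/3)·31/2 + (1/3)·37/6 = 223/18 ≈ 12.389

$12.389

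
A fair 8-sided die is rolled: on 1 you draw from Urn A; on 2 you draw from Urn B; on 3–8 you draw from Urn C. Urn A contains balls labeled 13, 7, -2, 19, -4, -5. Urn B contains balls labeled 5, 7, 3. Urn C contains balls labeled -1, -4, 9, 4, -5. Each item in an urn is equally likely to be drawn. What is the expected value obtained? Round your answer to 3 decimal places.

E[X | Urn A] = (13 + 7 − 2 + 19 − 4 − 5)/6 = 14/3
E[X | Urn B] = (5 + 7 + 3)/3 = 5
E[X | Urn C] = (-1 − 4 + 9 + 4 − 5)/5 = 3/5
E[X] = (1/8)·14/3 + (1/8)·5 + (3/4)·3/5 = 199/120 ≈ 1.658

1.658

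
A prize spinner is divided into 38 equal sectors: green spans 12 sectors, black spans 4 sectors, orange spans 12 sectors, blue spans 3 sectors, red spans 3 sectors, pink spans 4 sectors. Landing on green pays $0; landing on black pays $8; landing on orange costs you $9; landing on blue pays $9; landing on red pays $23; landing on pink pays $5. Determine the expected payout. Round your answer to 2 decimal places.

E[payout] = (12/38)·0 + (4/38)·8 + (12/38)·(-9) + (3/38)·9 + (3/38)·23 + (4/38)·5 = 20/19
≈ $1.05

$1.05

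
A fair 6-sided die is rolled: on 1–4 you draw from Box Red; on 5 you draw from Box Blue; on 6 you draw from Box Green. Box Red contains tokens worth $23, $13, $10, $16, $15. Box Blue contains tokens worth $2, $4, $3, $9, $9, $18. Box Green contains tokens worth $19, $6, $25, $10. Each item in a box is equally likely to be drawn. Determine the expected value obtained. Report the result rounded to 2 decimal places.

$14.02

E[X | Box Red] = (23 + 13 + 10 + 16 + 15)/5 = 77/5
E[X | Box Blue] = (2 + 4 + 3 + 9 + 9 + 18)/6 = 15/2
E[X | Box Green] = (19 + 6 + 25 + 10)/4 = 15
E[X] = (2/3)·77/5 + (1/6)·15/2 + (1/6)·15 = 841/60 ≈ 14.02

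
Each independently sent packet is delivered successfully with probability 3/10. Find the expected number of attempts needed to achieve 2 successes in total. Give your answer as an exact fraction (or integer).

20/3

By linearity (sum of 2 independent geometric waits), E[trials] = 2/p = 2/(3/10) = 20/3.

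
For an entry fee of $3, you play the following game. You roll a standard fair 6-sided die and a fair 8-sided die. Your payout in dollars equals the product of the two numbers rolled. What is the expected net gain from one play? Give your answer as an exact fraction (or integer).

51/4 dollars

Distribution of the product of the two numbers rolled: 1 w.p. 1/48, 2 w.p. 1/24, 3 w.p. 1/24, 4 w.p. 1/16, 5 w.p. 1/24, 6 w.p. 1/12, …
E[payout] = (1/48)·1 + (1/24)·2 + (1/24)·3 + (1/16)·4 + (1/24)·5 + (1/12)·6 + (1/48)·7 + (1/16)·8 + (1/48)·9 + (1/24)·10 + (1/12)·12 + (1/48)·14 + (1/24)·15 + (1/24)·16 + (1/24)·18 + (1/24)·20 + (1/48)·21 + (1/16)·24 + (1/48)·25 + (1/48)·28 + (1/24)·30 + (1/48)·32 + (1/48)·35 + (1/48)·36 + (1/48)·40 + (1/48)·42 + (1/48)·48 = 63/4
Expected profit = 63/4 − 3 = 51/4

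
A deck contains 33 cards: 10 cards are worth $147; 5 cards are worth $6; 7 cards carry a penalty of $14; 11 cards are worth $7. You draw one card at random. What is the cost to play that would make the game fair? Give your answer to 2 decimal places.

$44.82

E[payout] = (10/33)·147 + (5/33)·6 + (7/33)·(-14) + (11/33)·7 = 493/11
Fair fee = E[payout] = 493/11 ≈ $44.82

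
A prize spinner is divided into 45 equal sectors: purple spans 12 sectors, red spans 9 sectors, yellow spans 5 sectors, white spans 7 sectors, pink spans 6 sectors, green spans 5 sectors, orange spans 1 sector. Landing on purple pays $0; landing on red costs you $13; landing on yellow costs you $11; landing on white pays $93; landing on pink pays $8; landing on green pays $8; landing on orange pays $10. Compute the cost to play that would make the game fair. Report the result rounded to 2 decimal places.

E[payout] = (12/45)·0 + (9/45)·(-13) + (5/45)·(-11) + (7/45)·93 + (6/45)·8 + (5/45)·8 + (1/45)·10 = 577/45
Fair fee = E[payout] = 577/45 ≈ $12.82

$12.82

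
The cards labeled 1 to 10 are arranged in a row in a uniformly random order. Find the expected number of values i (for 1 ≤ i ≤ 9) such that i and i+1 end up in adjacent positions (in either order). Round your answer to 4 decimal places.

For each i ∈ {1,…,9}, let Xᵢ = 1 if i and i+1 are adjacent. P(Xᵢ=1) = 2·(10−1)!/10! = 2/10.
By linearity, E[ΣXᵢ] = (9)·(2/10) = 9/5.
≈ 1.8000

1.8000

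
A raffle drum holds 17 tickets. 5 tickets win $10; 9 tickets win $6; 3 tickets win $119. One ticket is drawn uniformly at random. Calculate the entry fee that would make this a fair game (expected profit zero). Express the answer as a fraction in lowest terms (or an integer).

461/17 dollars

E[payout] = (5/17)·10 + (9/17)·6 + (3/17)·119 = 461/17
Fair fee = E[payout] = 461/17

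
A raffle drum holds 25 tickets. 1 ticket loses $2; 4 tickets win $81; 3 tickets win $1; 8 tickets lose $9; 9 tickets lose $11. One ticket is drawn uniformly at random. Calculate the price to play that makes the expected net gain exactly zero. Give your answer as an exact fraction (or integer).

E[payout] = (1/25)·(-2) + (4/25)·81 + (3/25)·1 + (8/25)·(-9) + (9/25)·(-11) = 154/25
Fair fee = E[payout] = 154/25

154/25 dollars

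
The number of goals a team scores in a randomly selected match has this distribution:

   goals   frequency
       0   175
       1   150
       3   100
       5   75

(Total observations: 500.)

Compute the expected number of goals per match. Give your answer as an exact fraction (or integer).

Total = 500, so P(goals=0) = 175/500, etc.
E[X] = (7/20)·0 + (3/10)·1 + (1/5)·3 + (3/20)·5
     = 33/20

33/20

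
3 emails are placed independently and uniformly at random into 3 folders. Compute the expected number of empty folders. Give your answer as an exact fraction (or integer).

8/9

Let Xⱼ=1 if folder j is empty. P(Xⱼ=1) = ((3-1)/3)^3 = 8/27.
By linearity, E[#empty] = 3·8/27 = 8/9.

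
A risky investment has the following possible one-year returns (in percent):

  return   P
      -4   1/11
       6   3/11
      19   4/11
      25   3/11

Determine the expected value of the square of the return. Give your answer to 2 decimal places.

E[X²] = (1/11)·16 + (3/11)·36 + (4/11)·361 + (3/11)·625
     = 313 ≈ 313.00

313.00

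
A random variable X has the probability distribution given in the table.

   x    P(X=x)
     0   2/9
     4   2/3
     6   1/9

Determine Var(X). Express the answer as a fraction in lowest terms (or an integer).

32/9

E[X] = (2/9)·0 + (2/3)·4 + (1/9)·6 = 10/3
E[X²] = (2/9)·0 + (2/3)·16 + (1/9)·36 = 44/3
Var(X) = 44/3 − (10/3)² = 32/9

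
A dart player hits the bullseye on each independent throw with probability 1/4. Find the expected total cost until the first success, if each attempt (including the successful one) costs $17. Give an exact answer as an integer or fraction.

$68

E[#attempts] = 1/p = 4; E[cost] = 17·4 = 68.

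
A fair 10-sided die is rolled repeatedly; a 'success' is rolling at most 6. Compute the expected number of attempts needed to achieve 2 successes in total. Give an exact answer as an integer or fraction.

By linearity (sum of 2 independent geometric waits), E[trials] = 2/p = 2/(3/5) = 10/3.

10/3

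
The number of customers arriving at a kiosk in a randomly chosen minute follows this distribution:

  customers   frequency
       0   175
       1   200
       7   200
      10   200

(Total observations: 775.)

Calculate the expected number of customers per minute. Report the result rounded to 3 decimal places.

Total = 775, so P(customers=0) = 175/775, etc.
E[X] = (7/31)·0 + (8/31)·1 + (8/31)·7 + (8/31)·10
     = 144/31 ≈ 4.645

4.645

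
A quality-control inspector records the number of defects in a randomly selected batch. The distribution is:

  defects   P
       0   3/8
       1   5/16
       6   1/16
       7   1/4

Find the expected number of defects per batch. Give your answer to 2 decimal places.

E[X] = (3/8)·0 + (5/16)·1 + (1/16)·6 + (1/4)·7
     = 39/16 ≈ 2.44

2.44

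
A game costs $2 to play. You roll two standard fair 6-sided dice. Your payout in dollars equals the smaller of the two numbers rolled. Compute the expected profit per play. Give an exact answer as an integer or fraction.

Distribution of the smaller of the two numbers rolled: 1 w.p. 11/36, 2 w.p. 1/4, 3 w.p. 7/36, 4 w.p. 5/36, 5 w.p. 1/12, 6 w.p. 1/36
E[payout] = (11/36)·1 + (1/4)·2 + (7/36)·3 + (5/36)·4 + (1/12)·5 + (1/36)·6 = 91/36
Expected profit = 91/36 − 2 = 19/36

19/36 dollars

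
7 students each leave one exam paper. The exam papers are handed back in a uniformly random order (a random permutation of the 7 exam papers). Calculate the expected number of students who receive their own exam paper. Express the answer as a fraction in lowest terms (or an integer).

1

Let Xᵢ = 1 if person i gets their own exam paper. For each i, P(Xᵢ=1) = 1/7.
By linearity of expectation, E[X₁+…+X_7] = 7·(1/7) = 1.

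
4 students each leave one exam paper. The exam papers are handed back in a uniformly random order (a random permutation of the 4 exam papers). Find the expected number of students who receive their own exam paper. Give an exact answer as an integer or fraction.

Let Xᵢ = 1 if person i gets their own exam paper. For each i, P(Xᵢ=1) = 1/4.
By linearity of expectation, E[X₁+…+X_4] = 4·(1/4) = 1.

1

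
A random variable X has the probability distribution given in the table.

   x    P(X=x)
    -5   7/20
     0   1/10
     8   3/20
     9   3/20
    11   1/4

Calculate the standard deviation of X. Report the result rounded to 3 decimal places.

E[X] = 71/20, E[X²] = 243/4
Var(X) = E[X²] − (E[X])² = 243/4 − 5041/400 = 19259/400
SD(X) = √(19259/400) ≈ 6.939

6.939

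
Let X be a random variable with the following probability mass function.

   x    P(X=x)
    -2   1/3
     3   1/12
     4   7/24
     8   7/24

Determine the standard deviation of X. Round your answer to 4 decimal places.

E[X] = 37/12, E[X²] = 305/12
Var(X) = E[X²] − (E[X])² = 305/12 − 1369/144 = 2291/144
SD(X) = √(2291/144) ≈ 3.9887

3.9887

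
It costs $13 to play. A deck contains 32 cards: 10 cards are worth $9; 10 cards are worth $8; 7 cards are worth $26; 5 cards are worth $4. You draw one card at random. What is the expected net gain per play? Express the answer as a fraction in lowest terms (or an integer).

-11/8 dollars

E[payout] = (10/32)·9 + (10/32)·8 + (7/32)·26 + (5/32)·4 = 93/8
Expected profit = 93/8 − 13 = -11/8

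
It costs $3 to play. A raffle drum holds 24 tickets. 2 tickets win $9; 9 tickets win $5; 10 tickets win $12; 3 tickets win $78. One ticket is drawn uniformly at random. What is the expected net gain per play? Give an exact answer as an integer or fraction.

115/8 dollars

E[payout] = (2/24)·9 + (9/24)·5 + (10/24)·12 + (3/24)·78 = 139/8
Expected profit = 139/8 − 3 = 115/8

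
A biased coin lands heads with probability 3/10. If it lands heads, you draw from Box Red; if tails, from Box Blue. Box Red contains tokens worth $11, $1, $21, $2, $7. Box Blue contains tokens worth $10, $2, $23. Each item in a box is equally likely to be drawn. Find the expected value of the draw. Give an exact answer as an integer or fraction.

E[X | Box Red] = (11 + 1 + 21 + 2 + 7)/5 = 42/5
E[X | Box Blue] = (10 + 2 + 23)/3 = 35/3
E[X] = (3/10)·42/5 + (7/10)·35/3 = 1603/150

1603/150 dollars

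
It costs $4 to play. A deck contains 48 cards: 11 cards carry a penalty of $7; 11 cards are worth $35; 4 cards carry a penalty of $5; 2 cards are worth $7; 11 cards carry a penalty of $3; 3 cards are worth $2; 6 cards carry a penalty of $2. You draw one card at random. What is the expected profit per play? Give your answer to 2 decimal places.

$1.48

E[payout] = (11/48)·(-7) + (11/48)·35 + (4/48)·(-5) + (2/48)·7 + (11/48)·(-3) + (3/48)·2 + (6/48)·(-2) = 263/48
Expected profit = 263/48 − 4 = 71/48 ≈ $1.48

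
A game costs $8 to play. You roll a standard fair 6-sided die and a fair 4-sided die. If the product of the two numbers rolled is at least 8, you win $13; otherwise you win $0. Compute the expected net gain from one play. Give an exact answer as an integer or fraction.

-3/2 dollars

E[payout] = (1/2)·0 + (1/2)·13 = 13/2
Expected profit = 13/2 − 8 = -3/2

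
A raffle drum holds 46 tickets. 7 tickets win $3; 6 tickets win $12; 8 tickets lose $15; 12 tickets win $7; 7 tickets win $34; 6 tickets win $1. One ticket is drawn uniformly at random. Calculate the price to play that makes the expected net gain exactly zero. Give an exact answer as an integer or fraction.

301/46 dollars

E[payout] = (7/46)·3 + (6/46)·12 + (8/46)·(-15) + (12/46)·7 + (7/46)·34 + (6/46)·1 = 301/46
Fair fee = E[payout] = 301/46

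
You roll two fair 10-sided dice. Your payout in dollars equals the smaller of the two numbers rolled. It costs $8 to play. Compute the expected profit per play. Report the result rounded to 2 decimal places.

Distribution of the smaller of the two numbers rolled: 1 w.p. 19/100, 2 w.p. 17/100, 3 w.p. 3/20, 4 w.p. 13/100, 5 w.p. 11/100, 6 w.p. 9/100, …
E[payout] = (19/100)·1 + (17/100)·2 + (3/20)·3 + (13/100)·4 + (11/100)·5 + (9/100)·6 + (7/100)·7 + (1/20)·8 + (3/100)·9 + (1/100)·10 = 77/20
Expected profit = 77/20 − 8 = -83/20 ≈ -$4.15

-$4.15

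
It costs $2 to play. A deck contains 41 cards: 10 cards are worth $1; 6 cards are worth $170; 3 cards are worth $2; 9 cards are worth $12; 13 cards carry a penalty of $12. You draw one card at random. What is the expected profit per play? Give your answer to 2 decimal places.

$22.10

E[payout] = (10/41)·1 + (6/41)·170 + (3/41)·2 + (9/41)·12 + (13/41)·(-12) = 988/41
Expected profit = 988/41 − 2 = 906/41 ≈ $22.10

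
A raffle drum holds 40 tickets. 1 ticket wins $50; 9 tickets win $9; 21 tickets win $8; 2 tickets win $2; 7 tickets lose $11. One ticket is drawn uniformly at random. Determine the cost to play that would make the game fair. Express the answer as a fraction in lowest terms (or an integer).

113/20 dollars

E[payout] = (1/40)·50 + (9/40)·9 + (21/40)·8 + (2/40)·2 + (7/40)·(-11) = 113/20
Fair fee = E[payout] = 113/20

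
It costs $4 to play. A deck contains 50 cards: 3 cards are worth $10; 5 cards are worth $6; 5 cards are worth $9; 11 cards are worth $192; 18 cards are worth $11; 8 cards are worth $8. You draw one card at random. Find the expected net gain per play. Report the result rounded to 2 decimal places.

$45.58

E[payout] = (3/50)·10 + (5/50)·6 + (5/50)·9 + (11/50)·192 + (18/50)·11 + (8/50)·8 = 2479/50
Expected profit = 2479/50 − 4 = 2279/50 ≈ $45.58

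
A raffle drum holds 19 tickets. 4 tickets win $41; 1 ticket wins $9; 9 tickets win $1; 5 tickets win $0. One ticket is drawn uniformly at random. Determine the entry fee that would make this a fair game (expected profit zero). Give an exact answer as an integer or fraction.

E[payout] = (4/19)·41 + (1/19)·9 + (9/19)·1 + (5/19)·0 = 182/19
Fair fee = E[payout] = 182/19

182/19 dollars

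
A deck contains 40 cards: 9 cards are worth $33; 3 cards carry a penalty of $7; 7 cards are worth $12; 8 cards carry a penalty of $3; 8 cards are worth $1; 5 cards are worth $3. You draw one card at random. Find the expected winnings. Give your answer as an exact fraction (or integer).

359/40 dollars

E[payout] = (9/40)·33 + (3/40)·(-7) + (7/40)·12 + (8/40)·(-3) + (8/40)·1 + (5/40)·3 = 359/40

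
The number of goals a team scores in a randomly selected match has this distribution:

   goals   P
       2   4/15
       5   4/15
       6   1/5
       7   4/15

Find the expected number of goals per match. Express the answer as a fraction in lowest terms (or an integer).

E[X] = (4/15)·2 + (4/15)·5 + (1/5)·6 + (4/15)·7
     = 74/15

74/15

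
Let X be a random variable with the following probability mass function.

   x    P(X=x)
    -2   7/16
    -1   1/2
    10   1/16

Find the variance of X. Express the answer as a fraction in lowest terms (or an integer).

E[X] = (7/16)·(-2) + (1/2)·(-1) + (1/16)·10 = -3/4
E[X²] = (7/16)·4 + (1/2)·1 + (1/16)·100 = 17/2
Var(X) = 17/2 − (-3/4)² = 127/16

127/16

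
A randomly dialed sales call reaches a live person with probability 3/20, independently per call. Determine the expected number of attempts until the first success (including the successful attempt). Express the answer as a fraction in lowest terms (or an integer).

For a geometric distribution, E[trials] = 1/p = 1/(3/20) = 20/3.

20/3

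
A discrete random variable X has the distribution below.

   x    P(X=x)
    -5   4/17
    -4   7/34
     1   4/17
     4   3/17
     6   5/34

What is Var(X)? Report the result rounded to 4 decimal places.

E[X] = (4/17)·(-5) + (7/34)·(-4) + (4/17)·1 + (3/17)·4 + (5/34)·6 = -3/17
E[X²] = (4/17)·25 + (7/34)·16 + (4/17)·1 + (3/17)·16 + (5/34)·36 = 298/17
Var(X) = 298/17 − (-3/17)² = 5057/289 ≈ 17.4983

17.4983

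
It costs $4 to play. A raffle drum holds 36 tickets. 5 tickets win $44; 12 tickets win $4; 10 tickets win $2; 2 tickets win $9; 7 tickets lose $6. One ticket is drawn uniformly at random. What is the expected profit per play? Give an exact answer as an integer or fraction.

10/3 dollars

E[payout] = (5/36)·44 + (12/36)·4 + (10/36)·2 + (2/36)·9 + (7/36)·(-6) = 22/3
Expected profit = 22/3 − 4 = 10/3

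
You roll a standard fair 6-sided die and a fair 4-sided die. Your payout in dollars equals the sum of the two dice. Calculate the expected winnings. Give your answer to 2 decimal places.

$6.00

Distribution of the sum of the two dice: 2 w.p. 1/24, 3 w.p. 1/12, 4 w.p. 1/8, 5 w.p. 1/6, 6 w.p. 1/6, 7 w.p. 1/6, …
E[payout] = (1/24)·2 + (1/12)·3 + (1/8)·4 + (1/6)·5 + (1/6)·6 + (1/6)·7 + (1/8)·8 + (1/12)·9 + (1/24)·10 = 6
≈ $6.00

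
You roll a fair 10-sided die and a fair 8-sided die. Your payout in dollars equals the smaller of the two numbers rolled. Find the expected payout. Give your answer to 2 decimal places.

$3.45

Distribution of the smaller of the two numbers rolled: 1 w.p. 17/80, 2 w.p. 3/16, 3 w.p. 13/80, 4 w.p. 11/80, 5 w.p. 9/80, 6 w.p. 7/80, …
E[payout] = (17/80)·1 + (3/16)·2 + (13/80)·3 + (11/80)·4 + (9/80)·5 + (7/80)·6 + (1/16)·7 + (3/80)·8 = 69/20
≈ $3.45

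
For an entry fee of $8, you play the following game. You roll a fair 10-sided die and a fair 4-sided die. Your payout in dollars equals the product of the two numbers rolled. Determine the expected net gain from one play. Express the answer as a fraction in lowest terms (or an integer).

23/4 dollars

Distribution of the product of the two numbers rolled: 1 w.p. 1/40, 2 w.p. 1/20, 3 w.p. 1/20, 4 w.p. 3/40, 5 w.p. 1/40, 6 w.p. 3/40, …
E[payout] = (1/40)·1 + (1/20)·2 + (1/20)·3 + (3/40)·4 + (1/40)·5 + (3/40)·6 + (1/40)·7 + (3/40)·8 + (1/20)·9 + (1/20)·10 + (3/40)·12 + (1/40)·14 + (1/40)·15 + (1/20)·16 + (1/20)·18 + (1/20)·20 + (1/40)·21 + (1/20)·24 + (1/40)·27 + (1/40)·28 + (1/40)·30 + (1/40)·32 + (1/40)·36 + (1/40)·40 = 55/4
Expected profit = 55/4 − 8 = 23/4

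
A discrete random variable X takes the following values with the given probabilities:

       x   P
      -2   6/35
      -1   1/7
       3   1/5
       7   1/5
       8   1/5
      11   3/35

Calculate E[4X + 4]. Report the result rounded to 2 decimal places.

20.23

E[4x+4] = (6/35)·(-4) + (1/7)·0 + (1/5)·16 + (1/5)·32 + (1/5)·36 + (3/35)·48
     = 708/35 ≈ 20.23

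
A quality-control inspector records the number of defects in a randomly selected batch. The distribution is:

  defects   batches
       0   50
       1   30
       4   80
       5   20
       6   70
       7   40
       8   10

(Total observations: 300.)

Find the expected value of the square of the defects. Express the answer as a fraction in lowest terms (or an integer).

Total = 300, so P(defects=0) = 50/300, etc.
E[X²] = (1/6)·0 + (1/10)·1 + (4/15)·16 + (1/15)·25 + (7/30)·36 + (2/15)·49 + (1/30)·64
     = 231/10

231/10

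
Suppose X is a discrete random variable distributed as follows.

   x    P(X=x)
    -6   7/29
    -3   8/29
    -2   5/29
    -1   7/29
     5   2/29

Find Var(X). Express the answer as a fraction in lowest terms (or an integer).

E[X] = (7/29)·(-6) + (8/29)·(-3) + (5/29)·(-2) + (7/29)·(-1) + (2/29)·5 = -73/29
E[X²] = (7/29)·36 + (8/29)·9 + (5/29)·4 + (7/29)·1 + (2/29)·25 = 401/29
Var(X) = 401/29 − (-73/29)² = 6300/841

6300/841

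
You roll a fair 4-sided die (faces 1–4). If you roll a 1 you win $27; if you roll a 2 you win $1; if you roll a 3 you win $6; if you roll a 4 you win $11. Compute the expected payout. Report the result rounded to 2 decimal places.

$11.25

E[payout] = (1/4)·1 + (1/4)·6 + (1/4)·11 + (1/4)·27 = 45/4
≈ $11.25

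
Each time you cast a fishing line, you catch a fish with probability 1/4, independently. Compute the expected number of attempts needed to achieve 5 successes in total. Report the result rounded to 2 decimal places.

20.00

By linearity (sum of 5 independent geometric waits), E[trials] = 5/p = 5/(1/4) = 20.
≈ 20.00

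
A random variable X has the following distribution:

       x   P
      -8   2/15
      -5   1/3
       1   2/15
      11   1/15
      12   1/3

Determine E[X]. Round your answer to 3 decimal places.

2.133

E[X] = (2/15)·(-8) + (1/3)·(-5) + (2/15)·1 + (1/15)·11 + (1/3)·12
     = 32/15 ≈ 2.133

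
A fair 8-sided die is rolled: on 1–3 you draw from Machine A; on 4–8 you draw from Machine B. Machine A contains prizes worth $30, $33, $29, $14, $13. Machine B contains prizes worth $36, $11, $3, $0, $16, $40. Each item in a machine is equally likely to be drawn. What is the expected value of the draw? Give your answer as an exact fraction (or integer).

599/30 dollars

E[X | Machine A] = (30 + 33 + 29 + 14 + 13)/5 = 119/5
E[X | Machine B] = (36 + 11 + 3 + 0 + 16 + 40)/6 = 53/3
E[X] = (3/8)·119/5 + (5/8)·53/3 = 599/30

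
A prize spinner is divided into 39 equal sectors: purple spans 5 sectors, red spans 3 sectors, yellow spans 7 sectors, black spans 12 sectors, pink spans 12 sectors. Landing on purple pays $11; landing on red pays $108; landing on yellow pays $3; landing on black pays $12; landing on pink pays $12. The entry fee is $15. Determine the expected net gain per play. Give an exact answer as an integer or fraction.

E[payout] = (5/39)·11 + (3/39)·108 + (7/39)·3 + (12/39)·12 + (12/39)·12 = 688/39
Expected profit = 688/39 − 15 = 103/39

103/39 dollars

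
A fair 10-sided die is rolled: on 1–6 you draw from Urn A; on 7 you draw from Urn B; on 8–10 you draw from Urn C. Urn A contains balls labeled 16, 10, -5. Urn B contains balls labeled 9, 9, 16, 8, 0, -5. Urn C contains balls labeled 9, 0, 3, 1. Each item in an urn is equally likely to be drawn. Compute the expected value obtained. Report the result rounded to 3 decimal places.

5.792

E[X | Urn A] = (16 + 10 − 5)/3 = 7
E[X | Urn B] = (9 + 9 + 16 + 8 + 0 − 5)/6 = 37/6
E[X | Urn C] = (9 + 0 + 3 + 1)/4 = 13/4
E[X] = (3/5)·7 + (1/10)·37/6 + (3/10)·13/4 = 139/24 ≈ 5.792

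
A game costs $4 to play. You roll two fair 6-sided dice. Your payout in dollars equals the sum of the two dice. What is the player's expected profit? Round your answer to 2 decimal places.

$3.00

Distribution of the sum of the two dice: 2 w.p. 1/36, 3 w.p. 1/18, 4 w.p. 1/12, 5 w.p. 1/9, 6 w.p. 5/36, 7 w.p. 1/6, …
E[payout] = (1/36)·2 + (1/18)·3 + (1/12)·4 + (1/9)·5 + (5/36)·6 + (1/6)·7 + (5/36)·8 + (1/9)·9 + (1/12)·10 + (1/18)·11 + (1/36)·12 = 7
Expected profit = 7 − 4 = 3 ≈ $3.00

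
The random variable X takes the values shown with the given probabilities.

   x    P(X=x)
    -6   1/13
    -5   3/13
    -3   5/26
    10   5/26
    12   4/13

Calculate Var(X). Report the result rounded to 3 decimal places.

62.090

E[X] = (1/13)·(-6) + (3/13)·(-5) + (5/26)·(-3) + (5/26)·10 + (4/13)·12 = 89/26
E[X²] = (1/13)·36 + (3/13)·25 + (5/26)·9 + (5/26)·100 + (4/13)·144 = 1919/26
Var(X) = 1919/26 − (89/26)² = 41973/676 ≈ 62.090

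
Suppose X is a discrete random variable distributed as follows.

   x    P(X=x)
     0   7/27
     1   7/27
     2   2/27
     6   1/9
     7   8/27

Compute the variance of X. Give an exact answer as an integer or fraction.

E[X] = (7/27)·0 + (7/27)·1 + (2/27)·2 + (1/9)·6 + (8/27)·7 = 85/27
E[X²] = (7/27)·0 + (7/27)·1 + (2/27)·4 + (1/9)·36 + (8/27)·49 = 515/27
Var(X) = 515/27 − (85/27)² = 6680/729

6680/729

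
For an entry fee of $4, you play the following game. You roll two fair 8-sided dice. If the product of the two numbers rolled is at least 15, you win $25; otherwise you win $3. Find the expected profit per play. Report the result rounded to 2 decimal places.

$11.03

E[payout] = (29/64)·3 + (35/64)·25 = 481/32
Expected profit = 481/32 − 4 = 353/32 ≈ $11.03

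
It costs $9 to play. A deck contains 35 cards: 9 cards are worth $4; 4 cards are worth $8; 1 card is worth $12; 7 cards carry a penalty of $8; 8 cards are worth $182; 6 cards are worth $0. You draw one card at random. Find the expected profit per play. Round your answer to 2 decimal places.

E[payout] = (9/35)·4 + (4/35)·8 + (1/35)·12 + (7/35)·(-8) + (8/35)·182 + (6/35)·0 = 296/7
Expected profit = 296/7 − 9 = 233/7 ≈ $33.29

$33.29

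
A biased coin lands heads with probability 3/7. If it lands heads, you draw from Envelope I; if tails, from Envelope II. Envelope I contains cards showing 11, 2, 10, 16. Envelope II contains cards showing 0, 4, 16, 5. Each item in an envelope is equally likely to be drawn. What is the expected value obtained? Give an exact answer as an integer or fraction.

E[X | Envelope I] = (11 + 2 + 10 + 16)/4 = 39/4
E[X | Envelope II] = (0 + 4 + 16 + 5)/4 = 25/4
E[X] = (3/7)·39/4 + (4/7)·25/4 = 31/4

31/4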